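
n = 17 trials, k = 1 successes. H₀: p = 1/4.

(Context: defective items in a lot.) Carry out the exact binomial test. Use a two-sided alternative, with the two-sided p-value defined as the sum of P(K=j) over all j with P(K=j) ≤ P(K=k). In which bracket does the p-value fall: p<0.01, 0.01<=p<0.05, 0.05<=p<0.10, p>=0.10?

Exact binomial: n=17, k=1, p₀=1/4=0.2500
P(X=j) = C(n,j)·p₀^j·(1−p₀)^(n−j); p = Σ P(X=j) over j with P(X=j) ≤ P(X=1)
p-value (two-sided) = 0.09035
→ bracket: 0.05<=p<0.10

p-value bracket: 0.05<=p<0.10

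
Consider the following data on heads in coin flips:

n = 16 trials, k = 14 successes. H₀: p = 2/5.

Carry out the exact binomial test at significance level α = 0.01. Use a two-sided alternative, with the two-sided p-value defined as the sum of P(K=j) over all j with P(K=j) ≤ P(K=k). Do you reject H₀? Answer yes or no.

reject H₀: yes

Exact binomial: n=16, k=14, p₀=2/5=0.4000
P(X=j) = C(n,j)·p₀^j·(1−p₀)^(n−j); p = Σ P(X=j) over j with P(X=j) ≤ P(X=14)
p-value (two-sided) = 0.00013
At α=0.01: p < α → reject H₀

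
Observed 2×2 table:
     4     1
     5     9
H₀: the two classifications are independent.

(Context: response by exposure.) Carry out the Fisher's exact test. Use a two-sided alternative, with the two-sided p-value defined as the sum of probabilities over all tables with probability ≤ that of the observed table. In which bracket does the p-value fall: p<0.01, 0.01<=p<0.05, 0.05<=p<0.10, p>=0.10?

Margins: r₁=5, r₂=14, c₁=9, c₂=10, n=19
p_obs = C(5,4)·C(14,5)/C(19,9); sum pmf over tables with pmf ≤ p_obs
p-value (two-sided) = 0.14087
→ bracket: p>=0.10

p-value bracket: p>=0.10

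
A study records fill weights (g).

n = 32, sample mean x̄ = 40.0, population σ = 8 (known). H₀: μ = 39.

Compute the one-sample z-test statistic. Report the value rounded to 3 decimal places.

test statistic = 0.707

SE = σ/√n = 8/√32 = 1.4142
z = (x̄−μ₀)/SE = (40.0−39)/1.4142 = 0.7071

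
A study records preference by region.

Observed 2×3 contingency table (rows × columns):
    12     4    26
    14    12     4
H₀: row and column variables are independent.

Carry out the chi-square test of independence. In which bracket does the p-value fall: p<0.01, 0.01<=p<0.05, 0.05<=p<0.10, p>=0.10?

Row totals [42, 30], col totals [26, 16, 30], n=72
χ² = (12−15.17)²/15.17 + (4−9.33)²/9.33 + (26−17.50)²/17.50 + (14−10.83)²/10.83 + (12−6.67)²/6.67 + (4−12.50)²/12.50 = 18.8097
df = 2
p-value (upper-tail) = 0.00008
→ bracket: p<0.01

p-value bracket: p<0.01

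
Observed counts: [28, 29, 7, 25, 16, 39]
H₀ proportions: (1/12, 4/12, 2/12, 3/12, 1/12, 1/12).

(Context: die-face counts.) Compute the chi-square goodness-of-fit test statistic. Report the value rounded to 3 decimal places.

n = 144; E_i = n·p_i = [12.00, 48.00, 24.00, 36.00, 12.00, 12.00]
χ² = (28−12.00)²/12.00 + (29−48.00)²/48.00 + (7−24.00)²/24.00 + (25−36.00)²/36.00 + (16−12.00)²/12.00 + (39−12.00)²/12.00 = 106.3403
df = 5

test statistic = 106.340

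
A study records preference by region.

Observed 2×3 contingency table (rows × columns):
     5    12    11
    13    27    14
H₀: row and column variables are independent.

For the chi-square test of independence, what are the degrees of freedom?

degrees of freedom = 2

df = (r−1)(c−1) = (2−1)·(3−1) = 2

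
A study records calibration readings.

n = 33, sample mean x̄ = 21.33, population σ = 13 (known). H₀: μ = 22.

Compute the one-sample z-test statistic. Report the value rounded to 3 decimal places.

test statistic = -0.296

SE = σ/√n = 13/√33 = 2.2630
z = (x̄−μ₀)/SE = (21.33−22)/2.2630 = -0.2961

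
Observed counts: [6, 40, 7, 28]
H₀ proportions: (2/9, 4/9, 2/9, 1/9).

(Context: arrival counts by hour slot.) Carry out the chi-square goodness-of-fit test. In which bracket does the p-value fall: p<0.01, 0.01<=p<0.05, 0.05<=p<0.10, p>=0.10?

n = 81; E_i = n·p_i = [18.00, 36.00, 18.00, 9.00]
χ² = (6−18.00)²/18.00 + (40−36.00)²/36.00 + (7−18.00)²/18.00 + (28−9.00)²/9.00 = 55.2778
df = 3
p-value (upper-tail) = 0.00000
→ bracket: p<0.01

p-value bracket: p<0.01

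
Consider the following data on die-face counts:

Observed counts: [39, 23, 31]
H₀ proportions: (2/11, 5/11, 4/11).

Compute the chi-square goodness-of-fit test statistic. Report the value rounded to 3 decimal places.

test statistic = 37.882

n = 93; E_i = n·p_i = [16.91, 42.27, 33.82]
χ² = (39−16.91)²/16.91 + (23−42.27)²/42.27 + (31−33.82)²/33.82 = 37.8823
df = 2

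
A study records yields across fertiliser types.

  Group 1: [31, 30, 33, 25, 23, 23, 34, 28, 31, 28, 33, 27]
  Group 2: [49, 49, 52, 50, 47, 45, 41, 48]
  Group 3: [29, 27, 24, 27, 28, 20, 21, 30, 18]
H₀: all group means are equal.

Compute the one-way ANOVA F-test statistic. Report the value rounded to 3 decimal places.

test statistic = 84.016

Group means [28.83, 47.62, 24.89], grand mean 32.793
SSB = Σnᵢ(x̄ᵢ−x̄)² = 2510.328; SSW = ΣΣ(x−x̄ᵢ)² = 388.431
MSB = 2510.328/2 = 1255.1640; MSW = 388.431/26 = 14.9396
F = MSB/MSW = 84.0157
df = (2, 26)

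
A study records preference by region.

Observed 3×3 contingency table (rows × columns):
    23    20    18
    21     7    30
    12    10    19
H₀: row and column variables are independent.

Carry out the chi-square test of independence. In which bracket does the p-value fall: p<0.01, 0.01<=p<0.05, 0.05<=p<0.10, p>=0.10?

Row totals [61, 58, 41], col totals [56, 37, 67], n=160
χ² = (23−21.35)²/21.35 + (20−14.11)²/14.11 + (18−25.54)²/25.54 + (21−20.30)²/20.30 + (7−13.41)²/13.41 + (30−24.29)²/24.29 + (12−14.35)²/14.35 + (10−9.48)²/9.48 + (19−17.17)²/17.17 = 9.8600
df = 4
p-value (upper-tail) = 0.04285
→ bracket: 0.01<=p<0.05

p-value bracket: 0.01<=p<0.05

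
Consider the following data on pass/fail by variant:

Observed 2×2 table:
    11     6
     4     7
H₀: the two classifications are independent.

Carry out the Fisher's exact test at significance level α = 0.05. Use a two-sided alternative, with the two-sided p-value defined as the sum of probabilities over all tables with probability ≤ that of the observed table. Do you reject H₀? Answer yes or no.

Margins: r₁=17, r₂=11, c₁=15, c₂=13, n=28
p_obs = C(17,11)·C(11,4)/C(28,15); sum pmf over tables with pmf ≤ p_obs
p-value (two-sided) = 0.24581
At α=0.05: p ≥ α → fail to reject H₀

reject H₀: no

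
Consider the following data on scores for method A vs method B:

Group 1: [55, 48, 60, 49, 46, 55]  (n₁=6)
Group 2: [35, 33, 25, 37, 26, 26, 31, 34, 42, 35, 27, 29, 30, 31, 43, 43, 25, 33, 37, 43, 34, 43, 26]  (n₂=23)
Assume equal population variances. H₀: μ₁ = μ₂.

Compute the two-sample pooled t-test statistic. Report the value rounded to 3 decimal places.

x̄₁=52.167, s₁=5.345, n₁=6
x̄₂=33.391, s₂=6.265, n₂=23
s_p² = [5·5.345² + 22·6.265²]/27 = 37.2708
SE = √(s_p²·(1/6+1/23)) = 2.7986
t = (52.167−33.391)/2.7986 = 6.7088
df = 27

test statistic = 6.709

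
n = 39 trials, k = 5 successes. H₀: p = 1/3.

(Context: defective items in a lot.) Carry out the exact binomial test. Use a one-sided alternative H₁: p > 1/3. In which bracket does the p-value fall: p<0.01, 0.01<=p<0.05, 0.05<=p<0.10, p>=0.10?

Exact binomial: n=39, k=5, p₀=1/3=0.3333
P(X≥5) from Σ C(n,i)·p₀^i·(1−p₀)^(n−i)
p-value (one-sided, H₁ greater) = 0.99912
→ bracket: p>=0.10

p-value bracket: p>=0.10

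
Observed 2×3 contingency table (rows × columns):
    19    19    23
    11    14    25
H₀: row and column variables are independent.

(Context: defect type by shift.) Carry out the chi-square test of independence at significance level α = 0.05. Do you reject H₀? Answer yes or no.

reject H₀: no

Row totals [61, 50], col totals [30, 33, 48], n=111
χ² = (19−16.49)²/16.49 + (19−18.14)²/18.14 + (23−26.38)²/26.38 + (11−13.51)²/13.51 + (14−14.86)²/14.86 + (25−21.62)²/21.62 = 1.9028
df = 2
p-value (upper-tail) = 0.38619
At α=0.05: p ≥ α → fail to reject H₀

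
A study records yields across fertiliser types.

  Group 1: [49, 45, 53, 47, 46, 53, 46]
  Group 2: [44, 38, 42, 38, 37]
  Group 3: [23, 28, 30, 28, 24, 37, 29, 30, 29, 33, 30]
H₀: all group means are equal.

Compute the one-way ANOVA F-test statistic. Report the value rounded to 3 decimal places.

Group means [48.43, 39.80, 29.18], grand mean 37.348
SSB = Σnᵢ(x̄ᵢ−x̄)² = 1623.067; SSW = ΣΣ(x−x̄ᵢ)² = 250.151
MSB = 1623.067/2 = 811.5334; MSW = 250.151/20 = 12.5075
F = MSB/MSW = 64.8836
df = (2, 20)

test statistic = 64.884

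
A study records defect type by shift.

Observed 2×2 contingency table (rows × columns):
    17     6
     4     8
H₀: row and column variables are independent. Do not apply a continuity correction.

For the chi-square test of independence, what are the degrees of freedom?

degrees of freedom = 1

df = (r−1)(c−1) = (2−1)·(2−1) = 1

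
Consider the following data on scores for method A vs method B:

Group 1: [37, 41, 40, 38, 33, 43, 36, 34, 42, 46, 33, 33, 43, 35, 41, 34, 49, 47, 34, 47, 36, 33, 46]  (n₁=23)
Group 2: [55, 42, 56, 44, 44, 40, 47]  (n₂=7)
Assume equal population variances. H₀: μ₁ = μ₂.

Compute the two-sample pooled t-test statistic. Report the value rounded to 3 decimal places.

x̄₁=39.174, s₁=5.365, n₁=23
x̄₂=46.857, s₂=6.283, n₂=7
s_p² = [22·5.365² + 6·6.283²]/28 = 31.0772
SE = √(s_p²·(1/23+1/7)) = 2.4064
t = (39.174−46.857)/2.4064 = -3.1928
df = 28

test statistic = -3.193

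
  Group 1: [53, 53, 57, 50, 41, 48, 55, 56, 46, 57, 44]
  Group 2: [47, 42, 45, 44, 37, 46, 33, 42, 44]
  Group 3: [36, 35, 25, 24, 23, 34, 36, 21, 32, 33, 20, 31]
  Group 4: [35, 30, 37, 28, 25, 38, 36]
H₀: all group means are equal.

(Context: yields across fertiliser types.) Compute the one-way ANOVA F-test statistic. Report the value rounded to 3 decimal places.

Group means [50.91, 42.22, 29.17, 32.71], grand mean 38.949
SSB = Σnᵢ(x̄ᵢ−x̄)² = 3090.338; SSW = ΣΣ(x−x̄ᵢ)² = 1029.560
MSB = 3090.338/3 = 1030.1125; MSW = 1029.560/35 = 29.4160
F = MSB/MSW = 35.0188
df = (3, 35)

test statistic = 35.019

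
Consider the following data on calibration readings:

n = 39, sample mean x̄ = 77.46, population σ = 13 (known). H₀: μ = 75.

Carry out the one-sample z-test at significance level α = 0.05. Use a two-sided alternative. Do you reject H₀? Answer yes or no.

SE = σ/√n = 13/√39 = 2.0817
z = (x̄−μ₀)/SE = (77.46−75)/2.0817 = 1.1817
p-value (two-sided) = 0.23731
At α=0.05: p ≥ α → fail to reject H₀

reject H₀: no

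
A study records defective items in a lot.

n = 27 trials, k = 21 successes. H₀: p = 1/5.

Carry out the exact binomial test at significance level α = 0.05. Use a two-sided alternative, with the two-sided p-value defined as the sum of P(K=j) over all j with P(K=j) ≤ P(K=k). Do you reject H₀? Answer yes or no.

reject H₀: yes

Exact binomial: n=27, k=21, p₀=1/5=0.2000
P(X=j) = C(n,j)·p₀^j·(1−p₀)^(n−j); p = Σ P(X=j) over j with P(X=j) ≤ P(X=21)
p-value (two-sided) = 0.00000
At α=0.05: p < α → reject H₀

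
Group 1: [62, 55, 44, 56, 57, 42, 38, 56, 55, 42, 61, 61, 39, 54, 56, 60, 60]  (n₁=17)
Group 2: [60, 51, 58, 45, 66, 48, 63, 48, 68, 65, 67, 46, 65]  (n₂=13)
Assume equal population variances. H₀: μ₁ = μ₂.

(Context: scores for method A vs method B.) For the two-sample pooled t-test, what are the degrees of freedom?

degrees of freedom = 28

df = n₁ + n₂ − 2 = 17 + 13 − 2 = 28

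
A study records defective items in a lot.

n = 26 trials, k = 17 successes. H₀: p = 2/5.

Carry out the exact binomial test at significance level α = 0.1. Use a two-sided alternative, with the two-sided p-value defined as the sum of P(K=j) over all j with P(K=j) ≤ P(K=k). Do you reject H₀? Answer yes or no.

Exact binomial: n=26, k=17, p₀=2/5=0.4000
P(X=j) = C(n,j)·p₀^j·(1−p₀)^(n−j); p = Σ P(X=j) over j with P(X=j) ≤ P(X=17)
p-value (two-sided) = 0.01449
At α=0.1: p < α → reject H₀

reject H₀: yes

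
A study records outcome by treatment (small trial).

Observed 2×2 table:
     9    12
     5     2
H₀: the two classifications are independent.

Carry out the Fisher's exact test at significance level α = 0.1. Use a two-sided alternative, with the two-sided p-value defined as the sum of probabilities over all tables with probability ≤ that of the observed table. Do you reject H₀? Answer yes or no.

reject H₀: no

Margins: r₁=21, r₂=7, c₁=14, c₂=14, n=28
p_obs = C(21,9)·C(7,5)/C(28,14); sum pmf over tables with pmf ≤ p_obs
p-value (two-sided) = 0.38454
At α=0.1: p ≥ α → fail to reject H₀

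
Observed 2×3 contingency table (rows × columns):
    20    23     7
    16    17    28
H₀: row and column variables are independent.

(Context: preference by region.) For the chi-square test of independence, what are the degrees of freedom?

degrees of freedom = 2

df = (r−1)(c−1) = (2−1)·(3−1) = 2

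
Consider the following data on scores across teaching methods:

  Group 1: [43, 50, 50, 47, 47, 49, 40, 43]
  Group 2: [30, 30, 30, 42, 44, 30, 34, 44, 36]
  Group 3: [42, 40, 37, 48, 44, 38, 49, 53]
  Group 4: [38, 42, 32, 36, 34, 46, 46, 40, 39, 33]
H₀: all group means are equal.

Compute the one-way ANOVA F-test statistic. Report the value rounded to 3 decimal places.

Group means [46.12, 35.56, 43.88, 38.60], grand mean 40.743
SSB = Σnᵢ(x̄ᵢ−x̄)² = 598.313; SSW = ΣΣ(x−x̄ᵢ)² = 860.372
MSB = 598.313/3 = 199.4378; MSW = 860.372/31 = 27.7539
F = MSB/MSW = 7.1859
df = (3, 31)

test statistic = 7.186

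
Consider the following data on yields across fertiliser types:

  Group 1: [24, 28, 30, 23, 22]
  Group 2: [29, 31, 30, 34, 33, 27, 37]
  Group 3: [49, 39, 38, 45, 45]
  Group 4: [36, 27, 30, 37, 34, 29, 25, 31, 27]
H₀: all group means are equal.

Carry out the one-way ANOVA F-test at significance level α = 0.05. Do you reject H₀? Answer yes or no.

reject H₀: yes

Group means [25.40, 31.57, 43.20, 30.67], grand mean 32.308
SSB = Σnᵢ(x̄ᵢ−x̄)² = 859.824; SSW = ΣΣ(x−x̄ᵢ)² = 341.714
MSB = 859.824/3 = 286.6081; MSW = 341.714/22 = 15.5325
F = MSB/MSW = 18.4522
df = (3, 22)
p-value (upper-tail) = 0.00000
At α=0.05: p < α → reject H₀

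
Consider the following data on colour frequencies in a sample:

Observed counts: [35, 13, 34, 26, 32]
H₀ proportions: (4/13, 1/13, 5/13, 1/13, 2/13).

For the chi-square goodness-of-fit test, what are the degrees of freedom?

degrees of freedom = 4

df = k − 1 = 5 − 1 = 4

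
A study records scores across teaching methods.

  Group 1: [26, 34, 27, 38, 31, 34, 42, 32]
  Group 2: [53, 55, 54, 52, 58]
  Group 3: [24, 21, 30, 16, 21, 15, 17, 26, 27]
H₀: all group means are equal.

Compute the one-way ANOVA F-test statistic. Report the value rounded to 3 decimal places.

test statistic = 73.366

Group means [33.00, 54.40, 21.89], grand mean 33.318
SSB = Σnᵢ(x̄ᵢ−x̄)² = 3398.684; SSW = ΣΣ(x−x̄ᵢ)² = 440.089
MSB = 3398.684/2 = 1699.3419; MSW = 440.089/19 = 23.1626
F = MSB/MSW = 73.3659
df = (2, 19)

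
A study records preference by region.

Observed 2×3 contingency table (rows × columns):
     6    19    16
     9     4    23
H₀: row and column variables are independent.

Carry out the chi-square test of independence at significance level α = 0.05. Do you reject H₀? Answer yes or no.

Row totals [41, 36], col totals [15, 23, 39], n=77
χ² = (6−7.99)²/7.99 + (19−12.25)²/12.25 + (16−20.77)²/20.77 + (9−7.01)²/7.01 + (4−10.75)²/10.75 + (23−18.23)²/18.23 = 11.3623
df = 2
p-value (upper-tail) = 0.00341
At α=0.05: p < α → reject H₀

reject H₀: yes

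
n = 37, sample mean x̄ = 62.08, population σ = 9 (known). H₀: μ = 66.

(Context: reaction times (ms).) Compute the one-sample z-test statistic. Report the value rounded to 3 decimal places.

test statistic = -2.649

SE = σ/√n = 9/√37 = 1.4796
z = (x̄−μ₀)/SE = (62.08−66)/1.4796 = -2.6494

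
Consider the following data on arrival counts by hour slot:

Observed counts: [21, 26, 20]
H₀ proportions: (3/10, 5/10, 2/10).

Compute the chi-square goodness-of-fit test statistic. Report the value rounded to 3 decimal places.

test statistic = 4.970

n = 67; E_i = n·p_i = [20.10, 33.50, 13.40]
χ² = (21−20.10)²/20.10 + (26−33.50)²/33.50 + (20−13.40)²/13.40 = 4.9701
df = 2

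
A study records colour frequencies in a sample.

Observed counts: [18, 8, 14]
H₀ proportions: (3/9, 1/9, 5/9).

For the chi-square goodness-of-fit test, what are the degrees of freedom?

df = k − 1 = 3 − 1 = 2

degrees of freedom = 2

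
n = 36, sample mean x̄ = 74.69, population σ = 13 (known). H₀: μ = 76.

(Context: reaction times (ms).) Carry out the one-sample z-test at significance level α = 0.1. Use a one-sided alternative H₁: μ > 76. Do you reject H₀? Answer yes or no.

SE = σ/√n = 13/√36 = 2.1667
z = (x̄−μ₀)/SE = (74.69−76)/2.1667 = -0.6046
p-value (one-sided, H₁ greater) = 0.72728
At α=0.1: p ≥ α → fail to reject H₀

reject H₀: no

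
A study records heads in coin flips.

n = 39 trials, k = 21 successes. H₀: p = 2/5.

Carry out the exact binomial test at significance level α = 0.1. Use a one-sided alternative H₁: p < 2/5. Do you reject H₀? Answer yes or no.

reject H₀: no

Exact binomial: n=39, k=21, p₀=2/5=0.4000
P(X≤21) from Σ C(n,i)·p₀^i·(1−p₀)^(n−i)
p-value (one-sided, H₁ less) = 0.97197
At α=0.1: p ≥ α → fail to reject H₀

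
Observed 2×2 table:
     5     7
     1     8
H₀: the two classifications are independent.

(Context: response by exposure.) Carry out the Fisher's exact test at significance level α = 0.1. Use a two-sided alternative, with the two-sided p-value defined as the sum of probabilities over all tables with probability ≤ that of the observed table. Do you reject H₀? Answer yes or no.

Margins: r₁=12, r₂=9, c₁=6, c₂=15, n=21
p_obs = C(12,5)·C(9,1)/C(21,6); sum pmf over tables with pmf ≤ p_obs
p-value (two-sided) = 0.17780
At α=0.1: p ≥ α → fail to reject H₀

reject H₀: no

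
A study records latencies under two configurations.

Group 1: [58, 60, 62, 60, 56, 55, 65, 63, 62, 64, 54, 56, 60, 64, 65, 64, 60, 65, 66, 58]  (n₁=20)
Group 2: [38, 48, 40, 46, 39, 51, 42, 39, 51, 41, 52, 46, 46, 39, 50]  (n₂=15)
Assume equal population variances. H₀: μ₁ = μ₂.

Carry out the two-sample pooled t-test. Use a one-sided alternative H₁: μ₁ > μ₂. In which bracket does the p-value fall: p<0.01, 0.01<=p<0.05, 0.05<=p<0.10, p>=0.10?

x̄₁=60.850, s₁=3.717, n₁=20
x̄₂=44.533, s₂=5.083, n₂=15
s_p² = [19·3.717² + 14·5.083²]/33 = 18.9177
SE = √(s_p²·(1/20+1/15)) = 1.4856
t = (60.850−44.533)/1.4856 = 10.9831
df = 33
p-value (one-sided, H₁ greater) = 0.00000
→ bracket: p<0.01

p-value bracket: p<0.01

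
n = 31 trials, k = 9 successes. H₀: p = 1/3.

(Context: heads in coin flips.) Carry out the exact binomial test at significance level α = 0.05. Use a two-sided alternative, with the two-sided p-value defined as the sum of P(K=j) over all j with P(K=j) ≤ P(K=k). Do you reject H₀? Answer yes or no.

reject H₀: no

Exact binomial: n=31, k=9, p₀=1/3=0.3333
P(X=j) = C(n,j)·p₀^j·(1−p₀)^(n−j); p = Σ P(X=j) over j with P(X=j) ≤ P(X=9)
p-value (two-sided) = 0.70567
At α=0.05: p ≥ α → fail to reject H₀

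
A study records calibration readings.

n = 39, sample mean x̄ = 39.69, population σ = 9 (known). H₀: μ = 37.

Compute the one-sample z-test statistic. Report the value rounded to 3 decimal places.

SE = σ/√n = 9/√39 = 1.4412
z = (x̄−μ₀)/SE = (39.69−37)/1.4412 = 1.8666

test statistic = 1.867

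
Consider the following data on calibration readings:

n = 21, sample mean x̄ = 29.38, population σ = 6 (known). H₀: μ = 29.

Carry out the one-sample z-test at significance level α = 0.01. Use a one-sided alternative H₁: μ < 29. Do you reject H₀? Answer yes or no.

reject H₀: no

SE = σ/√n = 6/√21 = 1.3093
z = (x̄−μ₀)/SE = (29.38−29)/1.3093 = 0.2902
p-value (one-sided, H₁ less) = 0.61418
At α=0.01: p ≥ α → fail to reject H₀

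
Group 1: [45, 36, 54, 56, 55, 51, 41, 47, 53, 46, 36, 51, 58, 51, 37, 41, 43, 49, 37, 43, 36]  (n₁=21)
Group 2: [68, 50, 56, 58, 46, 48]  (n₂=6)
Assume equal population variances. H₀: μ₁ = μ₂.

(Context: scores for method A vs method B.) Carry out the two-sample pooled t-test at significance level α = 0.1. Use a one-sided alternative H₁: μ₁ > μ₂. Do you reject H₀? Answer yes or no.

reject H₀: no

x̄₁=46.000, s₁=7.259, n₁=21
x̄₂=54.333, s₂=8.140, n₂=6
s_p² = [20·7.259² + 5·8.140²]/25 = 55.4133
SE = √(s_p²·(1/21+1/6)) = 3.4459
t = (46.000−54.333)/3.4459 = -2.4183
df = 25
p-value (one-sided, H₁ greater) = 0.98840
At α=0.1: p ≥ α → fail to reject H₀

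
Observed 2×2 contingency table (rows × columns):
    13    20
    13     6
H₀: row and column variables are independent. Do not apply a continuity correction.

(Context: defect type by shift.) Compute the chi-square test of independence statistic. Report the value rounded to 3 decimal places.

test statistic = 4.064

Row totals [33, 19], col totals [26, 26], n=52
χ² = (13−16.50)²/16.50 + (20−16.50)²/16.50 + (13−9.50)²/9.50 + (6−9.50)²/9.50 = 4.0638
df = 1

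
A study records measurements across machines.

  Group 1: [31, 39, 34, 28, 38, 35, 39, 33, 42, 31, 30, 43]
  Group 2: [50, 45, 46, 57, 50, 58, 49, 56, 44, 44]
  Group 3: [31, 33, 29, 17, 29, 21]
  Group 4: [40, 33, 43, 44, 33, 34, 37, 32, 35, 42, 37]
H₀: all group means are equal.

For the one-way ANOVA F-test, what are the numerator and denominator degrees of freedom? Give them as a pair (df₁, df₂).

k = 4 groups, N = 39 total
df = (k−1, N−k) = (4−1, 39−4) = (3, 35)

degrees of freedom = [3, 35]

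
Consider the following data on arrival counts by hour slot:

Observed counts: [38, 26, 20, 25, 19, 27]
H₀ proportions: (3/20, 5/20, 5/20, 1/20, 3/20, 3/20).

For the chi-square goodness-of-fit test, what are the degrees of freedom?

df = k − 1 = 6 − 1 = 5

degrees of freedom = 5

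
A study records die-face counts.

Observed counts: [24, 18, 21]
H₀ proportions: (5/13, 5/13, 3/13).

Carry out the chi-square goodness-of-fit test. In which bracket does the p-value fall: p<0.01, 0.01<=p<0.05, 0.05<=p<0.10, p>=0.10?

n = 63; E_i = n·p_i = [24.23, 24.23, 14.54]
χ² = (24−24.23)²/24.23 + (18−24.23)²/24.23 + (21−14.54)²/14.54 = 4.4762
df = 2
p-value (upper-tail) = 0.10666
→ bracket: p>=0.10

p-value bracket: p>=0.10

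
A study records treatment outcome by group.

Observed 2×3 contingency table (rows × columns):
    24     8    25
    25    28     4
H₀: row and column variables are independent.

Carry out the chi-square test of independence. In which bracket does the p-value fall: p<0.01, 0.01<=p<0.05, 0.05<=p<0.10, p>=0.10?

Row totals [57, 57], col totals [49, 36, 29], n=114
χ² = (24−24.50)²/24.50 + (8−18.00)²/18.00 + (25−14.50)²/14.50 + (25−24.50)²/24.50 + (28−18.00)²/18.00 + (4−14.50)²/14.50 = 26.3384
df = 2
p-value (upper-tail) = 0.00000
→ bracket: p<0.01

p-value bracket: p<0.01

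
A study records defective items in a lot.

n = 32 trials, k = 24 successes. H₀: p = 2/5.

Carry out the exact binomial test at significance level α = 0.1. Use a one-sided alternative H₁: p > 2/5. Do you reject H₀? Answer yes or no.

Exact binomial: n=32, k=24, p₀=2/5=0.4000
P(X≥24) from Σ C(n,i)·p₀^i·(1−p₀)^(n−i)
p-value (one-sided, H₁ greater) = 0.00006
At α=0.1: p < α → reject H₀

reject H₀: yes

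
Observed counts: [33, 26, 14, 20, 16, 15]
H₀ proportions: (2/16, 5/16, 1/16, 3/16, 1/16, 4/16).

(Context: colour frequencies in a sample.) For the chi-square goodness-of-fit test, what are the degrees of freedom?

degrees of freedom = 5

df = k − 1 = 6 − 1 = 5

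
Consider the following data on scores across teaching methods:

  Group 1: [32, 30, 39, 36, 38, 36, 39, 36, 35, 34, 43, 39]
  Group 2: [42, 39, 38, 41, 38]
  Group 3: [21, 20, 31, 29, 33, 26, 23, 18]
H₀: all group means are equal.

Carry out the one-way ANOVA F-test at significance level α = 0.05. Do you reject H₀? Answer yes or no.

reject H₀: yes

Group means [36.42, 39.60, 25.12], grand mean 33.440
SSB = Σnᵢ(x̄ᵢ−x̄)² = 849.168; SSW = ΣΣ(x−x̄ᵢ)² = 358.992
MSB = 849.168/2 = 424.5842; MSW = 358.992/22 = 16.3178
F = MSB/MSW = 26.0197
df = (2, 22)
p-value (upper-tail) = 0.00000
At α=0.05: p < α → reject H₀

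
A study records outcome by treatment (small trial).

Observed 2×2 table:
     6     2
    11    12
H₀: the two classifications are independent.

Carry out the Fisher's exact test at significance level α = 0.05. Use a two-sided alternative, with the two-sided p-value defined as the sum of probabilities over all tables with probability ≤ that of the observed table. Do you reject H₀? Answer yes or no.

reject H₀: no

Margins: r₁=8, r₂=23, c₁=17, c₂=14, n=31
p_obs = C(8,6)·C(23,11)/C(31,17); sum pmf over tables with pmf ≤ p_obs
p-value (two-sided) = 0.23991
At α=0.05: p ≥ α → fail to reject H₀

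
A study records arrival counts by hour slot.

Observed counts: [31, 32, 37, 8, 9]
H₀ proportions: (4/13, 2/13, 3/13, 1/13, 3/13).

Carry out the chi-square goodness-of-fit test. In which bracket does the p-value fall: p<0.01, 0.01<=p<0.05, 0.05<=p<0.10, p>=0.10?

p-value bracket: p<0.01

n = 117; E_i = n·p_i = [36.00, 18.00, 27.00, 9.00, 27.00]
χ² = (31−36.00)²/36.00 + (32−18.00)²/18.00 + (37−27.00)²/27.00 + (8−9.00)²/9.00 + (9−27.00)²/27.00 = 27.3981
df = 4
p-value (upper-tail) = 0.00002
→ bracket: p<0.01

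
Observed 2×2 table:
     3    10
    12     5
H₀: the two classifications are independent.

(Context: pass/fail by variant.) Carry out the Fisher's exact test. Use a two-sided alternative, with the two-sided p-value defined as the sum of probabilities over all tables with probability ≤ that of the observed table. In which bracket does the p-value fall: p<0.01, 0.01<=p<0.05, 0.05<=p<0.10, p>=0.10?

Margins: r₁=13, r₂=17, c₁=15, c₂=15, n=30
p_obs = C(13,3)·C(17,12)/C(30,15); sum pmf over tables with pmf ≤ p_obs
p-value (two-sided) = 0.02533
→ bracket: 0.01<=p<0.05

p-value bracket: 0.01<=p<0.05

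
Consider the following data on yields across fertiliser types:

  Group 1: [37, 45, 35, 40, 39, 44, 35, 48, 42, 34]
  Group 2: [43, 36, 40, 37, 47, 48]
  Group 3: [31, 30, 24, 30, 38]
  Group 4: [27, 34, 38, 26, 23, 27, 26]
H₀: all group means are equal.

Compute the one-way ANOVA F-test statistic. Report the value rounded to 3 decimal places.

Group means [39.90, 41.83, 30.60, 28.71], grand mean 35.857
SSB = Σnᵢ(x̄ᵢ−x̄)² = 873.067; SSW = ΣΣ(x−x̄ᵢ)² = 598.362
MSB = 873.067/3 = 291.0222; MSW = 598.362/24 = 24.9317
F = MSB/MSW = 11.6728
df = (3, 24)

test statistic = 11.673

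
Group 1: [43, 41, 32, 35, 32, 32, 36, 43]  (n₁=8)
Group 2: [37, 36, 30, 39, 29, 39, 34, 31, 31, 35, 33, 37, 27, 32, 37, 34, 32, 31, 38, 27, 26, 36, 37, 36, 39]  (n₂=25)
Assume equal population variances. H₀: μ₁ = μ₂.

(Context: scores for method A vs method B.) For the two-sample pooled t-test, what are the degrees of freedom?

degrees of freedom = 31

df = n₁ + n₂ − 2 = 8 + 25 − 2 = 31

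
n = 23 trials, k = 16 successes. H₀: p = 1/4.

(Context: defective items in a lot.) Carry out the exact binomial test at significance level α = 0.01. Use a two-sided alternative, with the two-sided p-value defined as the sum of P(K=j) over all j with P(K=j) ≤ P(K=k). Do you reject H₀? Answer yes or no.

reject H₀: yes

Exact binomial: n=23, k=16, p₀=1/4=0.2500
P(X=j) = C(n,j)·p₀^j·(1−p₀)^(n−j); p = Σ P(X=j) over j with P(X=j) ≤ P(X=16)
p-value (two-sided) = 0.00001
At α=0.01: p < α → reject H₀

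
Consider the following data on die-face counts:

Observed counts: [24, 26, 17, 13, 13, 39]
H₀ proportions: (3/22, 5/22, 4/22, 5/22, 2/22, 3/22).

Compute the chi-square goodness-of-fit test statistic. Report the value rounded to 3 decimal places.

test statistic = 38.792

n = 132; E_i = n·p_i = [18.00, 30.00, 24.00, 30.00, 12.00, 18.00]
χ² = (24−18.00)²/18.00 + (26−30.00)²/30.00 + (17−24.00)²/24.00 + (13−30.00)²/30.00 + (13−12.00)²/12.00 + (39−18.00)²/18.00 = 38.7917
df = 5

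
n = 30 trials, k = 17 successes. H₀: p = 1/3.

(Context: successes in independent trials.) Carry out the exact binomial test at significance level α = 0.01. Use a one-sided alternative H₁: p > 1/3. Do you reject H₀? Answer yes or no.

Exact binomial: n=30, k=17, p₀=1/3=0.3333
P(X≥17) from Σ C(n,i)·p₀^i·(1−p₀)^(n−i)
p-value (one-sided, H₁ greater) = 0.00722
At α=0.01: p < α → reject H₀

reject H₀: yes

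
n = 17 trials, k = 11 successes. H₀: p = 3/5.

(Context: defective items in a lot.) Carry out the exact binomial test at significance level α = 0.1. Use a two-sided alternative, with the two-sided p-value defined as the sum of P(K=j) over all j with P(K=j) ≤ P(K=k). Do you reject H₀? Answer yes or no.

reject H₀: no

Exact binomial: n=17, k=11, p₀=3/5=0.6000
P(X=j) = C(n,j)·p₀^j·(1−p₀)^(n−j); p = Σ P(X=j) over j with P(X=j) ≤ P(X=11)
p-value (two-sided) = 0.80733
At α=0.1: p ≥ α → fail to reject H₀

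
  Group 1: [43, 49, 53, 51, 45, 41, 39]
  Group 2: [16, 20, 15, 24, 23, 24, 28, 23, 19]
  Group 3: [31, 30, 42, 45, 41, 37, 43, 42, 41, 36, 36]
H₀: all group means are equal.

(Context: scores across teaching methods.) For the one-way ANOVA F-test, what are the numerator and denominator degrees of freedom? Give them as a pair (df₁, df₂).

degrees of freedom = [2, 24]

k = 3 groups, N = 27 total
df = (k−1, N−k) = (3−1, 27−3) = (2, 24)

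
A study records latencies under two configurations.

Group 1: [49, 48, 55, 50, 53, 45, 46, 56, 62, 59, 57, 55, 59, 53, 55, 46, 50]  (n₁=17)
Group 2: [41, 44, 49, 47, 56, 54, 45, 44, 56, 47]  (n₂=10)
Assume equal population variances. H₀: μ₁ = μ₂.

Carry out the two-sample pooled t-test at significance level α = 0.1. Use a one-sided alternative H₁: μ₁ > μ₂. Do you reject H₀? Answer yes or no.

reject H₀: yes

x̄₁=52.824, s₁=5.065, n₁=17
x̄₂=48.300, s₂=5.334, n₂=10
s_p² = [16·5.065² + 9·5.334²]/25 = 26.6628
SE = √(s_p²·(1/17+1/10)) = 2.0578
t = (52.824−48.300)/2.0578 = 2.1982
df = 25
p-value (one-sided, H₁ greater) = 0.01871
At α=0.1: p < α → reject H₀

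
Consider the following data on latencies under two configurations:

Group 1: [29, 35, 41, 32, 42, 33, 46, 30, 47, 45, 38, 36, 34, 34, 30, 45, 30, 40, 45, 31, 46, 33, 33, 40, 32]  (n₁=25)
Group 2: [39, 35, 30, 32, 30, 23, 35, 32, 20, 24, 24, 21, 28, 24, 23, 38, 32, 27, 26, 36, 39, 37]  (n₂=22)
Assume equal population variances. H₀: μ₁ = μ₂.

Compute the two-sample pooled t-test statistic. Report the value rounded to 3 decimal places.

x̄₁=37.080, s₁=6.062, n₁=25
x̄₂=29.773, s₂=6.125, n₂=22
s_p² = [24·6.062² + 21·6.125²]/45 = 37.1045
SE = √(s_p²·(1/25+1/22)) = 1.7807
t = (37.080−29.773)/1.7807 = 4.1037
df = 45

test statistic = 4.104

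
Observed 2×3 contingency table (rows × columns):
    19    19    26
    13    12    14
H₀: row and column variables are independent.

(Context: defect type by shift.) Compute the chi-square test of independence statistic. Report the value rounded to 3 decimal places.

Row totals [64, 39], col totals [32, 31, 40], n=103
χ² = (19−19.88)²/19.88 + (19−19.26)²/19.26 + (26−24.85)²/24.85 + (13−12.12)²/12.12 + (12−11.74)²/11.74 + (14−15.15)²/15.15 = 0.2526
df = 2

test statistic = 0.253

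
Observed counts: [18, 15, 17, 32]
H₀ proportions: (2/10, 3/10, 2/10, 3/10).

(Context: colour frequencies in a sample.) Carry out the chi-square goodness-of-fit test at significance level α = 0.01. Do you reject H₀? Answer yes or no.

n = 82; E_i = n·p_i = [16.40, 24.60, 16.40, 24.60]
χ² = (18−16.40)²/16.40 + (15−24.60)²/24.60 + (17−16.40)²/16.40 + (32−24.60)²/24.60 = 6.1504
df = 3
p-value (upper-tail) = 0.10452
At α=0.01: p ≥ α → fail to reject H₀

reject H₀: no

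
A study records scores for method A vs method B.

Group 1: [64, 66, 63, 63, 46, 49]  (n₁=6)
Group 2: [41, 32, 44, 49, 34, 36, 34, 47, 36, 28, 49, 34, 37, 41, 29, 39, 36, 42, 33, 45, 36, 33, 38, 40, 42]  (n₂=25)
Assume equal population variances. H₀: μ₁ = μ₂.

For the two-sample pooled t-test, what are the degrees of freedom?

degrees of freedom = 29

df = n₁ + n₂ − 2 = 6 + 25 − 2 = 29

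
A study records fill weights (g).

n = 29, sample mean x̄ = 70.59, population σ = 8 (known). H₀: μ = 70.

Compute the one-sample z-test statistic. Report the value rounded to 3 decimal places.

test statistic = 0.397

SE = σ/√n = 8/√29 = 1.4856
z = (x̄−μ₀)/SE = (70.59−70)/1.4856 = 0.3972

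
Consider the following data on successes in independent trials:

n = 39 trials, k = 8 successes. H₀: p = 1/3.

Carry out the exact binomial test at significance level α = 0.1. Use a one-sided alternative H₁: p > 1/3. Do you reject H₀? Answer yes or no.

Exact binomial: n=39, k=8, p₀=1/3=0.3333
P(X≥8) from Σ C(n,i)·p₀^i·(1−p₀)^(n−i)
p-value (one-sided, H₁ greater) = 0.97346
At α=0.1: p ≥ α → fail to reject H₀

reject H₀: no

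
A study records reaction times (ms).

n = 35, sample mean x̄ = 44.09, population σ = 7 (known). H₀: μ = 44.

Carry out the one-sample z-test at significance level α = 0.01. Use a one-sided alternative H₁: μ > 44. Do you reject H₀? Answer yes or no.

SE = σ/√n = 7/√35 = 1.1832
z = (x̄−μ₀)/SE = (44.09−44)/1.1832 = 0.0761
p-value (one-sided, H₁ greater) = 0.46968
At α=0.01: p ≥ α → fail to reject H₀

reject H₀: no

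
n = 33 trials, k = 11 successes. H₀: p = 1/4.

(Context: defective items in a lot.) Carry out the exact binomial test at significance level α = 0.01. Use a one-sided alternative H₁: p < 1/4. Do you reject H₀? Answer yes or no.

Exact binomial: n=33, k=11, p₀=1/4=0.2500
P(X≤11) from Σ C(n,i)·p₀^i·(1−p₀)^(n−i)
p-value (one-sided, H₁ less) = 0.90128
At α=0.01: p ≥ α → fail to reject H₀

reject H₀: no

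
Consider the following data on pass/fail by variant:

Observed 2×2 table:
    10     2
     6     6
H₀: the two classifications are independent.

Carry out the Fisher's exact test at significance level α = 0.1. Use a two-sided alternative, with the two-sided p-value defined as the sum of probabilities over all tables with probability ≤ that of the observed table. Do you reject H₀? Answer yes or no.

Margins: r₁=12, r₂=12, c₁=16, c₂=8, n=24
p_obs = C(12,10)·C(12,6)/C(24,16); sum pmf over tables with pmf ≤ p_obs
p-value (two-sided) = 0.19303
At α=0.1: p ≥ α → fail to reject H₀

reject H₀: no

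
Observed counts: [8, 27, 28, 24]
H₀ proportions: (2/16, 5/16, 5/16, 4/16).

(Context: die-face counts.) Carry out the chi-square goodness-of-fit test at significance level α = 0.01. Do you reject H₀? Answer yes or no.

n = 87; E_i = n·p_i = [10.88, 27.19, 27.19, 21.75]
χ² = (8−10.88)²/10.88 + (27−27.19)²/27.19 + (28−27.19)²/27.19 + (24−21.75)²/21.75 = 1.0184
df = 3
p-value (upper-tail) = 0.79680
At α=0.01: p ≥ α → fail to reject H₀

reject H₀: no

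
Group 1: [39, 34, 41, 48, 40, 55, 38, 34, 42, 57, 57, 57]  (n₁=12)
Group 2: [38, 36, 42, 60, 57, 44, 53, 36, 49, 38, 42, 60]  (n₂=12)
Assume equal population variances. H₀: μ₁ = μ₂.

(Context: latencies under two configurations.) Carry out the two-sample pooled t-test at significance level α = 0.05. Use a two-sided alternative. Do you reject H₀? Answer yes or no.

x̄₁=45.167, s₁=9.134, n₁=12
x̄₂=46.250, s₂=9.216, n₂=12
s_p² = [11·9.134² + 11·9.216²]/22 = 84.1780
SE = √(s_p²·(1/12+1/12)) = 3.7456
t = (45.167−46.250)/3.7456 = -0.2892
df = 22
p-value (two-sided) = 0.77512
At α=0.05: p ≥ α → fail to reject H₀

reject H₀: no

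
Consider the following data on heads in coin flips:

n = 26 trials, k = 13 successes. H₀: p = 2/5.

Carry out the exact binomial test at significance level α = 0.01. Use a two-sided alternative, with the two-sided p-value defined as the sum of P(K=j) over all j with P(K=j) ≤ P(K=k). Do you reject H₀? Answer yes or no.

Exact binomial: n=26, k=13, p₀=2/5=0.4000
P(X=j) = C(n,j)·p₀^j·(1−p₀)^(n−j); p = Σ P(X=j) over j with P(X=j) ≤ P(X=13)
p-value (two-sided) = 0.32090
At α=0.01: p ≥ α → fail to reject H₀

reject H₀: no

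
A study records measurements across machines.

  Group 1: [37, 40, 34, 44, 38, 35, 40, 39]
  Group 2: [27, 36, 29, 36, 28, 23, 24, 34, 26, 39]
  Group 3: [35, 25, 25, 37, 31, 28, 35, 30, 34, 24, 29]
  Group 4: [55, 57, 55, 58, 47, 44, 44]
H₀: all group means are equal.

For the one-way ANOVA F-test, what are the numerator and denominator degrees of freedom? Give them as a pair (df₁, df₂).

degrees of freedom = [3, 32]

k = 4 groups, N = 36 total
df = (k−1, N−k) = (4−1, 36−4) = (3, 32)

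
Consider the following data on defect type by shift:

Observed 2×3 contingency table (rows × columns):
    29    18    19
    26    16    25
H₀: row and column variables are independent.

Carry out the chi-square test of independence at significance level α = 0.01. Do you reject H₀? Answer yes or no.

reject H₀: no

Row totals [66, 67], col totals [55, 34, 44], n=133
χ² = (29−27.29)²/27.29 + (18−16.87)²/16.87 + (19−21.83)²/21.83 + (26−27.71)²/27.71 + (16−17.13)²/17.13 + (25−22.17)²/22.17 = 1.0920
df = 2
p-value (upper-tail) = 0.57926
At α=0.01: p ≥ α → fail to reject H₀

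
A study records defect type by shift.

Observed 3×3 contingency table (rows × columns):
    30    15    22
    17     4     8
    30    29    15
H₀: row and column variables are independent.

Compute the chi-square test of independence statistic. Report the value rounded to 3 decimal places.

Row totals [67, 29, 74], col totals [77, 48, 45], n=170
χ² = (30−30.35)²/30.35 + (15−18.92)²/18.92 + (22−17.74)²/17.74 + (17−13.14)²/13.14 + (4−8.19)²/8.19 + (8−7.68)²/7.68 + (30−33.52)²/33.52 + (29−20.89)²/20.89 + (15−19.59)²/19.59 = 9.7223
df = 4

test statistic = 9.722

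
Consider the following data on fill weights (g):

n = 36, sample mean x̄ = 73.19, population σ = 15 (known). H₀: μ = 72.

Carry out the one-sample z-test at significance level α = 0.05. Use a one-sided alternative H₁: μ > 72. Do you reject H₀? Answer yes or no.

reject H₀: no

SE = σ/√n = 15/√36 = 2.5000
z = (x̄−μ₀)/SE = (73.19−72)/2.5000 = 0.4760
p-value (one-sided, H₁ greater) = 0.31704
At α=0.05: p ≥ α → fail to reject H₀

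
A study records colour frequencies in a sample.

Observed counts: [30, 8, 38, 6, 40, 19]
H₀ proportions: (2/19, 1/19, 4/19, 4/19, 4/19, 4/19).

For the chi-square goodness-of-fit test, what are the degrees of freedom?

degrees of freedom = 5

df = k − 1 = 6 − 1 = 5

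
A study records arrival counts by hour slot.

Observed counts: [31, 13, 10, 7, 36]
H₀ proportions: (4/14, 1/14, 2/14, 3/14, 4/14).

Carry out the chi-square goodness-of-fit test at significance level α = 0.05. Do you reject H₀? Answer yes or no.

n = 97; E_i = n·p_i = [27.71, 6.93, 13.86, 20.79, 27.71]
χ² = (31−27.71)²/27.71 + (13−6.93)²/6.93 + (10−13.86)²/13.86 + (7−20.79)²/20.79 + (36−27.71)²/27.71 = 18.4038
df = 4
p-value (upper-tail) = 0.00103
At α=0.05: p < α → reject H₀

reject H₀: yes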